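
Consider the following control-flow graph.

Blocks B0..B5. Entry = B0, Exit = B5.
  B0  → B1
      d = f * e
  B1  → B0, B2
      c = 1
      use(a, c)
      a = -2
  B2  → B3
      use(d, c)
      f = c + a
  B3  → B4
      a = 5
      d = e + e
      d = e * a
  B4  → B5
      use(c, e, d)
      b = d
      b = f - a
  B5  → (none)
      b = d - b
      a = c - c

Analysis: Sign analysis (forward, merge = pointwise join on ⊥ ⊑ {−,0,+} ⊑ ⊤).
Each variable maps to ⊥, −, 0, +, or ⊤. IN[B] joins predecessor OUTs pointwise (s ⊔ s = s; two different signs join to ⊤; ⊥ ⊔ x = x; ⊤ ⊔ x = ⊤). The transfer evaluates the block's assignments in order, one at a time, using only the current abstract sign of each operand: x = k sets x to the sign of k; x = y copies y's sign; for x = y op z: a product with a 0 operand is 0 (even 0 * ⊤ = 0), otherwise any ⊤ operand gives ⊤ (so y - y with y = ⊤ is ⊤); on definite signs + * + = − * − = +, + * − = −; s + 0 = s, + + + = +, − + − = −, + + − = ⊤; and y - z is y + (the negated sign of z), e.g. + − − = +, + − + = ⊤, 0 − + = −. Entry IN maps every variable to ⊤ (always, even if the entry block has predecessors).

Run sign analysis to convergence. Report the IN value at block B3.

Converged values:
  B0: | IN=(all ⊤) | OUT=(all ⊤)
  B1: | IN=(all ⊤) | OUT={a:-, c:+; rest ⊤}
  B2: | IN={a:-, c:+; rest ⊤} | OUT={a:-, c:+; rest ⊤}
  B3: | IN={a:-, c:+; rest ⊤} | OUT={a:+, c:+; rest ⊤}
  B4: | IN={a:+, c:+; rest ⊤} | OUT={a:+, c:+; rest ⊤}
  B5: | IN={a:+, c:+; rest ⊤} | OUT={c:+; rest ⊤}

Merge at B3: IN[B3] = OUT[B2] = {a: -, b: ⊤, c: +, d: ⊤, e: ⊤, f: ⊤}

Answer: {a: -, b: ⊤, c: +, d: ⊤, e: ⊤, f: ⊤}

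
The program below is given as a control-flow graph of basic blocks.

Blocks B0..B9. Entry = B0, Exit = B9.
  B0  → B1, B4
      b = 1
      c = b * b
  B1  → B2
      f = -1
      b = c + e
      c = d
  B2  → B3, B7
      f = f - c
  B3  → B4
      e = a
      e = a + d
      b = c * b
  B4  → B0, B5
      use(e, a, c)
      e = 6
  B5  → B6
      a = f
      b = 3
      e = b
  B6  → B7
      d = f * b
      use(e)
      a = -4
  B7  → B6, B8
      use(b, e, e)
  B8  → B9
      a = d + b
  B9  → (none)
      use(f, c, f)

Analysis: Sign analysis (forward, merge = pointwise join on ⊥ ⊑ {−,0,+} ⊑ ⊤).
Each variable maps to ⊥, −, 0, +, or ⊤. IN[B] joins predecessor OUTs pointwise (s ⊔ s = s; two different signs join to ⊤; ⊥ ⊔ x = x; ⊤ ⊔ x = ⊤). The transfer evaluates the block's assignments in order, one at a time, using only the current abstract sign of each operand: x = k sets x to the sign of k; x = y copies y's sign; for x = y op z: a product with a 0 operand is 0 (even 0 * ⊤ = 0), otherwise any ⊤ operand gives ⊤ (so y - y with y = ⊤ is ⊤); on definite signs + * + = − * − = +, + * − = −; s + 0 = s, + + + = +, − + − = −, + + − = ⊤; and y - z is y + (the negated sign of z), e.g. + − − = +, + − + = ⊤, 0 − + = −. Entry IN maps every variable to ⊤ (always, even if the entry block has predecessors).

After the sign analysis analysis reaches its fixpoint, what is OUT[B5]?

Converged values:
  B0:  IN=(all ⊤)  OUT={b:+, c:+; rest ⊤}
  B1:  IN={b:+, c:+; rest ⊤}  OUT={f:-; rest ⊤}
  B2:  IN={f:-; rest ⊤}  OUT=(all ⊤)
  B3:  IN=(all ⊤)  OUT=(all ⊤)
  B4:  IN=(all ⊤)  OUT={e:+; rest ⊤}
  B5:  IN={e:+; rest ⊤}  OUT={b:+, e:+; rest ⊤}
  B6:  IN=(all ⊤)  OUT={a:-; rest ⊤}
  B7:  IN=(all ⊤)  OUT=(all ⊤)
  B8:  IN=(all ⊤)  OUT=(all ⊤)
  B9:  IN=(all ⊤)  OUT=(all ⊤)

Merge at B5: IN[B5] = OUT[B4] = {a: ⊤, b: ⊤, c: ⊤, d: ⊤, e: +, f: ⊤}
Applying B5's transfer function to that IN value gives OUT[B5] (row B5 above).

Answer: {a: ⊤, b: +, c: ⊤, d: ⊤, e: +, f: ⊤}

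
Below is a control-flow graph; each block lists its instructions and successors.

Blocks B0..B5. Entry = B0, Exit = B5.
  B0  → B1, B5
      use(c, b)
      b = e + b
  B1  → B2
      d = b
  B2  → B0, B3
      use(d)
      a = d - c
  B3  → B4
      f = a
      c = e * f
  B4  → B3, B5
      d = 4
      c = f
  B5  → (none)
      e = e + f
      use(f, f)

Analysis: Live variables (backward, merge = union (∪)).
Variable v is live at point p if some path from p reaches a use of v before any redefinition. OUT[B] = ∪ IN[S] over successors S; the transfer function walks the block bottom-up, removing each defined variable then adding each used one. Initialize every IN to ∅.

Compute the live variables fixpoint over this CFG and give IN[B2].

Answer: {b, c, d, e, f}

Working:
Converged values:
  B0: | IN={b, c, e, f} | OUT={b, c, e, f}
  B1: | IN={b, c, e, f} | OUT={b, c, d, e, f}
  B2: | IN={b, c, d, e, f} | OUT={a, b, c, e, f}
  B3: | IN={a, e} | OUT={a, e, f}
  B4: | IN={a, e, f} | OUT={a, e, f}
  B5: | IN={e, f} | OUT={}

Merge at B2: OUT[B2] = IN[B0] ⊔ IN[B3] = {a, b, c, e, f}
Applying B2's transfer function to that OUT value gives IN[B2] (row B2 above).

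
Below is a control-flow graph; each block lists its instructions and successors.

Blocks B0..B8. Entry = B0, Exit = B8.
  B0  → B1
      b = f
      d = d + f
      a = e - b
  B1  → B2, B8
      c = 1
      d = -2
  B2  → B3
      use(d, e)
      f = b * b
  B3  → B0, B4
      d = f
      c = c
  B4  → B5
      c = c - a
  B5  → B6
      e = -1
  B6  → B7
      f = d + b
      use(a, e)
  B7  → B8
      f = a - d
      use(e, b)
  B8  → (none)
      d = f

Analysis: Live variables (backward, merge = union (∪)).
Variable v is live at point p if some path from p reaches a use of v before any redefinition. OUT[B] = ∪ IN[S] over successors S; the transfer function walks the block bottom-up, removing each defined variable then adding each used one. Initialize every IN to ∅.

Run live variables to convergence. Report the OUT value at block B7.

Fixpoint table:
  B0: | IN={d, e, f} | OUT={a, b, e, f}
  B1: | IN={a, b, e, f} | OUT={a, b, c, d, e, f}
  B2: | IN={a, b, c, d, e} | OUT={a, b, c, e, f}
  B3: | IN={a, b, c, e, f} | OUT={a, b, c, d, e, f}
  B4: | IN={a, b, c, d} | OUT={a, b, d}
  B5: | IN={a, b, d} | OUT={a, b, d, e}
  B6: | IN={a, b, d, e} | OUT={a, b, d, e}
  B7: | IN={a, b, d, e} | OUT={f}
  B8: | IN={f} | OUT={}

Merge at B7: OUT[B7] = IN[B8] = {f}

Answer: {f}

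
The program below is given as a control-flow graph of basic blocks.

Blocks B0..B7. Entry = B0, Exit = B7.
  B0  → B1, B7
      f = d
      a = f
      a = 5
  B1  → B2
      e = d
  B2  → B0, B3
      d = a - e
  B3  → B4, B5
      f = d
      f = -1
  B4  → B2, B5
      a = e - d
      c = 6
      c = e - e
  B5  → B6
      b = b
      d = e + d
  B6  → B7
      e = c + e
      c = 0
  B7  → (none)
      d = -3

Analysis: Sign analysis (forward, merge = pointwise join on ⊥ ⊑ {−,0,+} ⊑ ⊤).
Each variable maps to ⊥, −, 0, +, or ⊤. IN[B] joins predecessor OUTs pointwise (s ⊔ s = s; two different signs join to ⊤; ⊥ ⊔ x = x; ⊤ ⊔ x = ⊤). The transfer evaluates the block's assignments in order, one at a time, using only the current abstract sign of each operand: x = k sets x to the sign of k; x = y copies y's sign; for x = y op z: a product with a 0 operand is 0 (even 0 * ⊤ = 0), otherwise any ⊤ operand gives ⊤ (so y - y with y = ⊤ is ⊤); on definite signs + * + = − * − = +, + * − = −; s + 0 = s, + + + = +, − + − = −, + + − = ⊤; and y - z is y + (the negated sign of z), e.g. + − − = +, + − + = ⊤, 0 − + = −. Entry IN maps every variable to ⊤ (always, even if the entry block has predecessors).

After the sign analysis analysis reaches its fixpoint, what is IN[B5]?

Answer: {a: ⊤, b: ⊤, c: ⊤, d: ⊤, e: ⊤, f: -}

Working:
Fixpoint table:
  B0: | IN=(all ⊤) | OUT={a:+; rest ⊤}
  B1: | IN={a:+; rest ⊤} | OUT={a:+; rest ⊤}
  B2: | IN=(all ⊤) | OUT=(all ⊤)
  B3: | IN=(all ⊤) | OUT={f:-; rest ⊤}
  B4: | IN={f:-; rest ⊤} | OUT={f:-; rest ⊤}
  B5: | IN={f:-; rest ⊤} | OUT={f:-; rest ⊤}
  B6: | IN={f:-; rest ⊤} | OUT={c:0, f:-; rest ⊤}
  B7: | IN=(all ⊤) | OUT={d:-; rest ⊤}

Merge at B5: IN[B5] = OUT[B3] ⊔ OUT[B4] = {a: ⊤, b: ⊤, c: ⊤, d: ⊤, e: ⊤, f: -}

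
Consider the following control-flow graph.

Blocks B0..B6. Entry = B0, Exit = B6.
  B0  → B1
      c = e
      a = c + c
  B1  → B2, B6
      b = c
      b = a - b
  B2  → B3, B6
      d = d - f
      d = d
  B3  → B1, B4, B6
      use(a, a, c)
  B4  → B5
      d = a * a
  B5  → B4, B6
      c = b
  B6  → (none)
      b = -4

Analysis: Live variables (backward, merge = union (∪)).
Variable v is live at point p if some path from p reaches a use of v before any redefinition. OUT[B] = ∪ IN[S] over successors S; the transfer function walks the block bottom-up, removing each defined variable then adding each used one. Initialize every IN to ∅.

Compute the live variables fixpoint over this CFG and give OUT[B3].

Per-block solution:
  B0: | IN={d, e, f} | OUT={a, c, d, f}
  B1: | IN={a, c, d, f} | OUT={a, b, c, d, f}
  B2: | IN={a, b, c, d, f} | OUT={a, b, c, d, f}
  B3: | IN={a, b, c, d, f} | OUT={a, b, c, d, f}
  B4: | IN={a, b} | OUT={a, b}
  B5: | IN={a, b} | OUT={a, b}
  B6: | IN={} | OUT={}

Merge at B3: OUT[B3] = IN[B1] ⊔ IN[B4] ⊔ IN[B6] = {a, b, c, d, f}

Answer: {a, b, c, d, f}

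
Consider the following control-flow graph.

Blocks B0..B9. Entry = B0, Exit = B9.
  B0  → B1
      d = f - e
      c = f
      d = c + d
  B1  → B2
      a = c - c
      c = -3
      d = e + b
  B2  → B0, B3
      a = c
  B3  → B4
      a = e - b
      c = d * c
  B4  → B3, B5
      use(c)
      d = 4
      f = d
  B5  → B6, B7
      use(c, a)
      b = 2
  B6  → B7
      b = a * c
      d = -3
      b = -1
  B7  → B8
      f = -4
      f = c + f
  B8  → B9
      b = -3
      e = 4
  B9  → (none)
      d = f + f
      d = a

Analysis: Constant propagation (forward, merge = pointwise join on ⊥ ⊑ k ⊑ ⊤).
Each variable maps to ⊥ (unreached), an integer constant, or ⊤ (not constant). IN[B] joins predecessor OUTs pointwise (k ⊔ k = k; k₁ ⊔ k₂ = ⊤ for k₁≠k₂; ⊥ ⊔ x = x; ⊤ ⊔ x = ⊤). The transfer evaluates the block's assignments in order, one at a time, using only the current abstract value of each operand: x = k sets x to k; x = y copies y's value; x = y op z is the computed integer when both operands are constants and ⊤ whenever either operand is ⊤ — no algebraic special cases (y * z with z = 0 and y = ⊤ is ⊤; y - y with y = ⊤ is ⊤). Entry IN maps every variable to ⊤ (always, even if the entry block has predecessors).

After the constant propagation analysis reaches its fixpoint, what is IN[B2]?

Answer: {a: ⊤, b: ⊤, c: -3, d: ⊤, e: ⊤, f: ⊤}

Working:
Per-block solution:
  B0:   IN=(all ⊤)   OUT=(all ⊤)
  B1:   IN=(all ⊤)   OUT={c:-3; rest ⊤}
  B2:   IN={c:-3; rest ⊤}   OUT={a:-3, c:-3; rest ⊤}
  B3:   IN=(all ⊤)   OUT=(all ⊤)
  B4:   IN=(all ⊤)   OUT={d:4, f:4; rest ⊤}
  B5:   IN={d:4, f:4; rest ⊤}   OUT={b:2, d:4, f:4; rest ⊤}
  B6:   IN={b:2, d:4, f:4; rest ⊤}   OUT={b:-1, d:-3, f:4; rest ⊤}
  B7:   IN={f:4; rest ⊤}   OUT=(all ⊤)
  B8:   IN=(all ⊤)   OUT={b:-3, e:4; rest ⊤}
  B9:   IN={b:-3, e:4; rest ⊤}   OUT={b:-3, e:4; rest ⊤}

Merge at B2: IN[B2] = OUT[B1] = {a: ⊤, b: ⊤, c: -3, d: ⊤, e: ⊤, f: ⊤}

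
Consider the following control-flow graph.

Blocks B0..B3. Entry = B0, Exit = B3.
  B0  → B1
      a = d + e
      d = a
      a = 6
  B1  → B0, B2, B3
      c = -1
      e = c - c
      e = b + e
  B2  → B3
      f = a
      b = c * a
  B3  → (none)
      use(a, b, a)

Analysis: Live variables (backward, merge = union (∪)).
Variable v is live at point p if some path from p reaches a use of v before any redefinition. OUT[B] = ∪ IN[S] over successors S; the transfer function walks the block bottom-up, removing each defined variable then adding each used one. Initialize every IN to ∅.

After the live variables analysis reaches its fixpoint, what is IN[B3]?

Converged values:
  B0:  IN={b, d, e}  OUT={a, b, d}
  B1:  IN={a, b, d}  OUT={a, b, c, d, e}
  B2:  IN={a, c}  OUT={a, b}
  B3:  IN={a, b}  OUT={}

B3 is the boundary node: OUT[B3] = {}
Applying B3's transfer function to that OUT value gives IN[B3] (row B3 above).

Answer: {a, b}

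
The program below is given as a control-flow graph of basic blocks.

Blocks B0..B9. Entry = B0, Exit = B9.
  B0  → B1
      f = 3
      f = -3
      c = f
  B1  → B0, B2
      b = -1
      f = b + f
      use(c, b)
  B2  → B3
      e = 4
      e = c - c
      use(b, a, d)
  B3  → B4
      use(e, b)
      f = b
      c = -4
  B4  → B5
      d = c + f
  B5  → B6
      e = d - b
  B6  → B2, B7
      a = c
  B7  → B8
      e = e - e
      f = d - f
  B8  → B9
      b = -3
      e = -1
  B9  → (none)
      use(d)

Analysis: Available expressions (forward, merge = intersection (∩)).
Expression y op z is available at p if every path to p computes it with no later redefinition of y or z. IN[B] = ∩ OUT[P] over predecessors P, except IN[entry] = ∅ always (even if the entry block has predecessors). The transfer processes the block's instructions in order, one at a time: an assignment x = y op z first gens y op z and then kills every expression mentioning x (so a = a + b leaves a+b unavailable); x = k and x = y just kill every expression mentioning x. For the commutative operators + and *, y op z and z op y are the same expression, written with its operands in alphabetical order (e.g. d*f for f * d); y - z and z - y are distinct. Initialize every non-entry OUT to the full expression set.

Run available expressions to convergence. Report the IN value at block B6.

Per-block solution:
  B0:   IN={}   OUT={}
  B1:   IN={}   OUT={}
  B2:   IN={}   OUT={c-c}
  B3:   IN={c-c}   OUT={}
  B4:   IN={}   OUT={c+f}
  B5:   IN={c+f}   OUT={c+f, d-b}
  B6:   IN={c+f, d-b}   OUT={c+f, d-b}
  B7:   IN={c+f, d-b}   OUT={d-b}
  B8:   IN={d-b}   OUT={}
  B9:   IN={}   OUT={}

Merge at B6: IN[B6] = OUT[B5] = {c+f, d-b}

Answer: {c+f, d-b}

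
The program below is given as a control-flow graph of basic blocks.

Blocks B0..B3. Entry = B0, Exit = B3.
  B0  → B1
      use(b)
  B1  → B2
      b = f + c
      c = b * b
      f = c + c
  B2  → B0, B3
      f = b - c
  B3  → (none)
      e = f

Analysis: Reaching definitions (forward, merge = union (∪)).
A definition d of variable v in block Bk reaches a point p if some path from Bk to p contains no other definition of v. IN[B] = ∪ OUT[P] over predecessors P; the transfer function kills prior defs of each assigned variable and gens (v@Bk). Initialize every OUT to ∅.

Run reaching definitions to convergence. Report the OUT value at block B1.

Per-block solution:
  B0:   IN={b@B1, c@B1, f@B2}   OUT={b@B1, c@B1, f@B2}
  B1:   IN={b@B1, c@B1, f@B2}   OUT={b@B1, c@B1, f@B1}
  B2:   IN={b@B1, c@B1, f@B1}   OUT={b@B1, c@B1, f@B2}
  B3:   IN={b@B1, c@B1, f@B2}   OUT={b@B1, c@B1, e@B3, f@B2}

Merge at B1: IN[B1] = OUT[B0] = {b@B1, c@B1, f@B2}
Applying B1's transfer function to that IN value gives OUT[B1] (row B1 above).

Answer: {b@B1, c@B1, f@B1}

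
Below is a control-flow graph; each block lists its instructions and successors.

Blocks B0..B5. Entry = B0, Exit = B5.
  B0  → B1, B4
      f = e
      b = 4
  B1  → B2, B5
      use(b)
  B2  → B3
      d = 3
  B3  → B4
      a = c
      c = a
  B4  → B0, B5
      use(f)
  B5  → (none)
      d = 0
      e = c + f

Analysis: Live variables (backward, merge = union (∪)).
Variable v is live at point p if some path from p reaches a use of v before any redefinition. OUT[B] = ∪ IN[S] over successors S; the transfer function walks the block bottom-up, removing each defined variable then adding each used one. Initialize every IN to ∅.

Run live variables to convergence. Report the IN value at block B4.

Converged values:
  B0: | IN={c, e} | OUT={b, c, e, f}
  B1: | IN={b, c, e, f} | OUT={c, e, f}
  B2: | IN={c, e, f} | OUT={c, e, f}
  B3: | IN={c, e, f} | OUT={c, e, f}
  B4: | IN={c, e, f} | OUT={c, e, f}
  B5: | IN={c, f} | OUT={}

Merge at B4: OUT[B4] = IN[B0] ⊔ IN[B5] = {c, e, f}
Applying B4's transfer function to that OUT value gives IN[B4] (row B4 above).

Answer: {c, e, f}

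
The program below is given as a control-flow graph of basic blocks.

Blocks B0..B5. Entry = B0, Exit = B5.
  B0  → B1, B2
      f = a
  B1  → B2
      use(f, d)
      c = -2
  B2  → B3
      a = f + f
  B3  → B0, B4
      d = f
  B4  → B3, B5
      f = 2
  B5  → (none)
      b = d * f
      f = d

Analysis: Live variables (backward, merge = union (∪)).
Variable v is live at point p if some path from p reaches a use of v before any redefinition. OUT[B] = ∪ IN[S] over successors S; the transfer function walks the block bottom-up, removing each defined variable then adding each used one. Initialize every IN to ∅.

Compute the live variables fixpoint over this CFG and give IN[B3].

Answer: {a, f}

Derivation:
Converged values:
  B0:   IN={a, d}   OUT={d, f}
  B1:   IN={d, f}   OUT={f}
  B2:   IN={f}   OUT={a, f}
  B3:   IN={a, f}   OUT={a, d}
  B4:   IN={a, d}   OUT={a, d, f}
  B5:   IN={d, f}   OUT={}

Merge at B3: OUT[B3] = IN[B0] ⊔ IN[B4] = {a, d}
Applying B3's transfer function to that OUT value gives IN[B3] (row B3 above).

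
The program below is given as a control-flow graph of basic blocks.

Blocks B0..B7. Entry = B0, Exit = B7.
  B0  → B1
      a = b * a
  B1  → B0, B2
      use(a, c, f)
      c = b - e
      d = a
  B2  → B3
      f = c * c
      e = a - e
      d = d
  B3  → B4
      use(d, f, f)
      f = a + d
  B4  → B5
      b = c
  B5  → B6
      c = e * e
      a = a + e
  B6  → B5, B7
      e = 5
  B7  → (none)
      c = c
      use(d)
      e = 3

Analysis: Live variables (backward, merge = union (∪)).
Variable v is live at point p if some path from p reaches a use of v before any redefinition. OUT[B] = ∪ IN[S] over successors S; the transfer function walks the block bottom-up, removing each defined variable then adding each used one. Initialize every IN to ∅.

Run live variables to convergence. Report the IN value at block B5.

Answer: {a, d, e}

Derivation:
Per-block solution:
  B0:   IN={a, b, c, e, f}   OUT={a, b, c, e, f}
  B1:   IN={a, b, c, e, f}   OUT={a, b, c, d, e, f}
  B2:   IN={a, c, d, e}   OUT={a, c, d, e, f}
  B3:   IN={a, c, d, e, f}   OUT={a, c, d, e}
  B4:   IN={a, c, d, e}   OUT={a, d, e}
  B5:   IN={a, d, e}   OUT={a, c, d}
  B6:   IN={a, c, d}   OUT={a, c, d, e}
  B7:   IN={c, d}   OUT={}

Merge at B5: OUT[B5] = IN[B6] = {a, c, d}
Applying B5's transfer function to that OUT value gives IN[B5] (row B5 above).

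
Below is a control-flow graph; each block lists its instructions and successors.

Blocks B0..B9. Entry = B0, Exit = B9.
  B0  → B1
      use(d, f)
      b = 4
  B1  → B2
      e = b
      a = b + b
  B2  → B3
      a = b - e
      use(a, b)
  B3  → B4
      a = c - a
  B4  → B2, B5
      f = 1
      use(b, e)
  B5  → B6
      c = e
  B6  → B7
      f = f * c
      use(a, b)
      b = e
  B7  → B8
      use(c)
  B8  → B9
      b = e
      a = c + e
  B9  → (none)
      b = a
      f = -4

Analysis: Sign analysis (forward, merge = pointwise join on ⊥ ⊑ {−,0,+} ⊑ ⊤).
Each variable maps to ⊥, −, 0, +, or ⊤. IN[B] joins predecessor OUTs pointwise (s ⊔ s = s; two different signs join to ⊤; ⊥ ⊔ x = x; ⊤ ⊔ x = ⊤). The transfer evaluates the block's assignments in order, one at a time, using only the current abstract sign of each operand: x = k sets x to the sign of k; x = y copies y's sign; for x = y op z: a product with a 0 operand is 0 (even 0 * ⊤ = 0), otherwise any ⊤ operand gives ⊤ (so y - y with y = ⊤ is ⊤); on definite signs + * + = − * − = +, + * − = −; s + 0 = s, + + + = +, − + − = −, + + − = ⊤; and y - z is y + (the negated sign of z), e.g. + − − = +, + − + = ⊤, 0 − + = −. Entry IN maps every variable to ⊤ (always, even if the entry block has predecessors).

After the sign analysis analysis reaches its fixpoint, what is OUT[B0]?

Fixpoint table:
  B0: | IN=(all ⊤) | OUT={b:+; rest ⊤}
  B1: | IN={b:+; rest ⊤} | OUT={a:+, b:+, e:+; rest ⊤}
  B2: | IN={b:+, e:+; rest ⊤} | OUT={b:+, e:+; rest ⊤}
  B3: | IN={b:+, e:+; rest ⊤} | OUT={b:+, e:+; rest ⊤}
  B4: | IN={b:+, e:+; rest ⊤} | OUT={b:+, e:+, f:+; rest ⊤}
  B5: | IN={b:+, e:+, f:+; rest ⊤} | OUT={b:+, c:+, e:+, f:+; rest ⊤}
  B6: | IN={b:+, c:+, e:+, f:+; rest ⊤} | OUT={b:+, c:+, e:+, f:+; rest ⊤}
  B7: | IN={b:+, c:+, e:+, f:+; rest ⊤} | OUT={b:+, c:+, e:+, f:+; rest ⊤}
  B8: | IN={b:+, c:+, e:+, f:+; rest ⊤} | OUT={a:+, b:+, c:+, e:+, f:+; rest ⊤}
  B9: | IN={a:+, b:+, c:+, e:+, f:+; rest ⊤} | OUT={a:+, b:+, c:+, e:+, f:-; rest ⊤}

B0 is the boundary node: IN[B0] = {a: ⊤, b: ⊤, c: ⊤, d: ⊤, e: ⊤, f: ⊤}
Applying B0's transfer function to that IN value gives OUT[B0] (row B0 above).

Answer: {a: ⊤, b: +, c: ⊤, d: ⊤, e: ⊤, f: ⊤}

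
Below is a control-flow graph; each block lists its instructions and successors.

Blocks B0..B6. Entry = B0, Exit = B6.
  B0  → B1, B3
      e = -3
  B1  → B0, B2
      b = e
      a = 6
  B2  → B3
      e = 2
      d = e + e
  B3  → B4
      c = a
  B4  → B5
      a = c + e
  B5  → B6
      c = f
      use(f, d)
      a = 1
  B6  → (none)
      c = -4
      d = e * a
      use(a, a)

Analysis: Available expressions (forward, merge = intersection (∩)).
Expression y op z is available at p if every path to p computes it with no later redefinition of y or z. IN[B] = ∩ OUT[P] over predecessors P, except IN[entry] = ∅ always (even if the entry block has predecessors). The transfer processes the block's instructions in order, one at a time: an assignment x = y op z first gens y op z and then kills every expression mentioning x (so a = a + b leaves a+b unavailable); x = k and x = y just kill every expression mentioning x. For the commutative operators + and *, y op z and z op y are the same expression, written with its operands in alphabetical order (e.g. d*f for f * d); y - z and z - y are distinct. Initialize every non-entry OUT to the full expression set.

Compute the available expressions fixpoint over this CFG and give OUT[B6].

Fixpoint table:
  B0:   IN={}   OUT={}
  B1:   IN={}   OUT={}
  B2:   IN={}   OUT={e+e}
  B3:   IN={}   OUT={}
  B4:   IN={}   OUT={c+e}
  B5:   IN={c+e}   OUT={}
  B6:   IN={}   OUT={a*e}

Merge at B6: IN[B6] = OUT[B5] = {}
Applying B6's transfer function to that IN value gives OUT[B6] (row B6 above).

Answer: {a*e}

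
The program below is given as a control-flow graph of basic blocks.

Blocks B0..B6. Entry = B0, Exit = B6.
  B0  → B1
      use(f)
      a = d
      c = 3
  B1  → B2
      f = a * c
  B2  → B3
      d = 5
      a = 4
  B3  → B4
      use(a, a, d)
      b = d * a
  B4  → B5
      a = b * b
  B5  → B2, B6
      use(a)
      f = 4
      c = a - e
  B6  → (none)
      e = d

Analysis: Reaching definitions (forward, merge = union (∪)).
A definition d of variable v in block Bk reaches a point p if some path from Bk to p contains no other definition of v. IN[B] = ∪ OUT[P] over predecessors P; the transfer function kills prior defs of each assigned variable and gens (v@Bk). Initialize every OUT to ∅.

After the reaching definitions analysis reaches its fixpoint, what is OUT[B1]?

Answer: {a@B0, c@B0, f@B1}

Trace:
Per-block solution:
  B0:   IN={}   OUT={a@B0, c@B0}
  B1:   IN={a@B0, c@B0}   OUT={a@B0, c@B0, f@B1}
  B2:   IN={a@B0, a@B4, b@B3, c@B0, c@B5, d@B2, f@B1, f@B5}   OUT={a@B2, b@B3, c@B0, c@B5, d@B2, f@B1, f@B5}
  B3:   IN={a@B2, b@B3, c@B0, c@B5, d@B2, f@B1, f@B5}   OUT={a@B2, b@B3, c@B0, c@B5, d@B2, f@B1, f@B5}
  B4:   IN={a@B2, b@B3, c@B0, c@B5, d@B2, f@B1, f@B5}   OUT={a@B4, b@B3, c@B0, c@B5, d@B2, f@B1, f@B5}
  B5:   IN={a@B4, b@B3, c@B0, c@B5, d@B2, f@B1, f@B5}   OUT={a@B4, b@B3, c@B5, d@B2, f@B5}
  B6:   IN={a@B4, b@B3, c@B5, d@B2, f@B5}   OUT={a@B4, b@B3, c@B5, d@B2, e@B6, f@B5}

Merge at B1: IN[B1] = OUT[B0] = {a@B0, c@B0}
Applying B1's transfer function to that IN value gives OUT[B1] (row B1 above).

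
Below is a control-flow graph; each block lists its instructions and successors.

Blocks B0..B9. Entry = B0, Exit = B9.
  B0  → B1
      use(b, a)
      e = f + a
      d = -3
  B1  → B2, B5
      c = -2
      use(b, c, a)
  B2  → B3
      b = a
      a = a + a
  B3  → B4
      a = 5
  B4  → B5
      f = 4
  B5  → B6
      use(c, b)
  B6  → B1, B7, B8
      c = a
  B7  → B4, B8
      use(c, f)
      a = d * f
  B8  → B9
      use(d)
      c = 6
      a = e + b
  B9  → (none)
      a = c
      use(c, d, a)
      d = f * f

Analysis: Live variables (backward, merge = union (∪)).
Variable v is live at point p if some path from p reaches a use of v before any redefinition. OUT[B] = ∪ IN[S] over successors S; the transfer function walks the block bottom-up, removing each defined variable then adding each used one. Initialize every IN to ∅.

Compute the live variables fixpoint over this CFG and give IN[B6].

Answer: {a, b, d, e, f}

Trace:
Converged values:
  B0:   IN={a, b, f}   OUT={a, b, d, e, f}
  B1:   IN={a, b, d, e, f}   OUT={a, b, c, d, e, f}
  B2:   IN={a, c, d, e}   OUT={b, c, d, e}
  B3:   IN={b, c, d, e}   OUT={a, b, c, d, e}
  B4:   IN={a, b, c, d, e}   OUT={a, b, c, d, e, f}
  B5:   IN={a, b, c, d, e, f}   OUT={a, b, d, e, f}
  B6:   IN={a, b, d, e, f}   OUT={a, b, c, d, e, f}
  B7:   IN={b, c, d, e, f}   OUT={a, b, c, d, e, f}
  B8:   IN={b, d, e, f}   OUT={c, d, f}
  B9:   IN={c, d, f}   OUT={}

Merge at B6: OUT[B6] = IN[B1] ⊔ IN[B7] ⊔ IN[B8] = {a, b, c, d, e, f}
Applying B6's transfer function to that OUT value gives IN[B6] (row B6 above).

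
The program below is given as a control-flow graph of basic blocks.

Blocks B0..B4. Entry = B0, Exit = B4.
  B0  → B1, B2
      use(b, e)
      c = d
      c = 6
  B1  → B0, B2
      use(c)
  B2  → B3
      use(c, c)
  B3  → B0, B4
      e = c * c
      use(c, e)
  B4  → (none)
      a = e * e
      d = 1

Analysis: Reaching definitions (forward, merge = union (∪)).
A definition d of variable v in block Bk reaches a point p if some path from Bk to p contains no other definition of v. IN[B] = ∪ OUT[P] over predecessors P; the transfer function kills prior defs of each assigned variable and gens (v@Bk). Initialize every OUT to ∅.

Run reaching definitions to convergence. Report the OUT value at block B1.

Answer: {c@B0, e@B3}

Derivation:
Per-block solution:
  B0:  IN={c@B0, e@B3}  OUT={c@B0, e@B3}
  B1:  IN={c@B0, e@B3}  OUT={c@B0, e@B3}
  B2:  IN={c@B0, e@B3}  OUT={c@B0, e@B3}
  B3:  IN={c@B0, e@B3}  OUT={c@B0, e@B3}
  B4:  IN={c@B0, e@B3}  OUT={a@B4, c@B0, d@B4, e@B3}

Merge at B1: IN[B1] = OUT[B0] = {c@B0, e@B3}
Applying B1's transfer function to that IN value gives OUT[B1] (row B1 above).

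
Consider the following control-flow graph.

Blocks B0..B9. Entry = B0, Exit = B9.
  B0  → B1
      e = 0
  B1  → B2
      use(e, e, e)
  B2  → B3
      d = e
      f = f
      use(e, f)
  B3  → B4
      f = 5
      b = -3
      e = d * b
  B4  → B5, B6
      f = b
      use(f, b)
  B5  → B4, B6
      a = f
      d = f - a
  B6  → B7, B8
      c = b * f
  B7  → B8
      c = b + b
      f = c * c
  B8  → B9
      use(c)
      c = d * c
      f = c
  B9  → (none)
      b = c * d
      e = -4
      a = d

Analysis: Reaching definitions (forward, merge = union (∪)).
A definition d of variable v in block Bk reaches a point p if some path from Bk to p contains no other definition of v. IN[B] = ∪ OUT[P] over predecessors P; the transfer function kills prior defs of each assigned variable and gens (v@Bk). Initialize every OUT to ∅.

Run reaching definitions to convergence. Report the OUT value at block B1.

Per-block solution:
  B0:   IN={}   OUT={e@B0}
  B1:   IN={e@B0}   OUT={e@B0}
  B2:   IN={e@B0}   OUT={d@B2, e@B0, f@B2}
  B3:   IN={d@B2, e@B0, f@B2}   OUT={b@B3, d@B2, e@B3, f@B3}
  B4:   IN={a@B5, b@B3, d@B2, d@B5, e@B3, f@B3, f@B4}   OUT={a@B5, b@B3, d@B2, d@B5, e@B3, f@B4}
  B5:   IN={a@B5, b@B3, d@B2, d@B5, e@B3, f@B4}   OUT={a@B5, b@B3, d@B5, e@B3, f@B4}
  B6:   IN={a@B5, b@B3, d@B2, d@B5, e@B3, f@B4}   OUT={a@B5, b@B3, c@B6, d@B2, d@B5, e@B3, f@B4}
  B7:   IN={a@B5, b@B3, c@B6, d@B2, d@B5, e@B3, f@B4}   OUT={a@B5, b@B3, c@B7, d@B2, d@B5, e@B3, f@B7}
  B8:   IN={a@B5, b@B3, c@B6, c@B7, d@B2, d@B5, e@B3, f@B4, f@B7}   OUT={a@B5, b@B3, c@B8, d@B2, d@B5, e@B3, f@B8}
  B9:   IN={a@B5, b@B3, c@B8, d@B2, d@B5, e@B3, f@B8}   OUT={a@B9, b@B9, c@B8, d@B2, d@B5, e@B9, f@B8}

Merge at B1: IN[B1] = OUT[B0] = {e@B0}
Applying B1's transfer function to that IN value gives OUT[B1] (row B1 above).

Answer: {e@B0}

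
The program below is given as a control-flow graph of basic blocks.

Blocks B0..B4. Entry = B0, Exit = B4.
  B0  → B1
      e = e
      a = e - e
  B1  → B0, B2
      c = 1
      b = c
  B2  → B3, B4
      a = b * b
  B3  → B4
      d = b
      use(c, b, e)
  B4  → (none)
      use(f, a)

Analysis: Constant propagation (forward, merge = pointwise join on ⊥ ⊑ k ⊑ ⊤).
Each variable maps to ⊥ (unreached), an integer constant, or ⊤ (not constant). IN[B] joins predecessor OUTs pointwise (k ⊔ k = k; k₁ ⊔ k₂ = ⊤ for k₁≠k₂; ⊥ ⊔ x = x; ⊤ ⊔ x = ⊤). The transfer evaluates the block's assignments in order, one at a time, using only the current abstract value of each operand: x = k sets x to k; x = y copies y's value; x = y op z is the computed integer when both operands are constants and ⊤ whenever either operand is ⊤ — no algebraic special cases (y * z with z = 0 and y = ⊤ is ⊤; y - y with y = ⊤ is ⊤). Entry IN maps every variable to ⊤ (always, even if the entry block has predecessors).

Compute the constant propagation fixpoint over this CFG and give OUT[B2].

Answer: {a: 1, b: 1, c: 1, d: ⊤, e: ⊤, f: ⊤}

Working:
Fixpoint table:
  B0:   IN=(all ⊤)   OUT=(all ⊤)
  B1:   IN=(all ⊤)   OUT={b:1, c:1; rest ⊤}
  B2:   IN={b:1, c:1; rest ⊤}   OUT={a:1, b:1, c:1; rest ⊤}
  B3:   IN={a:1, b:1, c:1; rest ⊤}   OUT={a:1, b:1, c:1, d:1; rest ⊤}
  B4:   IN={a:1, b:1, c:1; rest ⊤}   OUT={a:1, b:1, c:1; rest ⊤}

Merge at B2: IN[B2] = OUT[B1] = {a: ⊤, b: 1, c: 1, d: ⊤, e: ⊤, f: ⊤}
Applying B2's transfer function to that IN value gives OUT[B2] (row B2 above).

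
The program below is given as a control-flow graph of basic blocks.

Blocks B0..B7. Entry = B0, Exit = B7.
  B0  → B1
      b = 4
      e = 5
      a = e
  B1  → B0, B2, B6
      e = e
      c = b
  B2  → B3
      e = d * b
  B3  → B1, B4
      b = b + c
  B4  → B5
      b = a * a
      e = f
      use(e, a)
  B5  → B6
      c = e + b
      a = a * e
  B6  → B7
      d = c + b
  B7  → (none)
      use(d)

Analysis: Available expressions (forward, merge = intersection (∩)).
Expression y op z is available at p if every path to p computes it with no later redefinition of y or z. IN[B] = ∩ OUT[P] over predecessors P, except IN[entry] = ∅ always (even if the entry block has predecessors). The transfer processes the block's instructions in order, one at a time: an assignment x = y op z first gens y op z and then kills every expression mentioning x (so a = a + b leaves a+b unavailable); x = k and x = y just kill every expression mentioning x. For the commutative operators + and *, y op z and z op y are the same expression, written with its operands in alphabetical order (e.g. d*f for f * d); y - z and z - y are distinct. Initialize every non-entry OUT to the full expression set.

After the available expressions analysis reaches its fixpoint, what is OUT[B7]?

Converged values:
  B0: | IN={} | OUT={}
  B1: | IN={} | OUT={}
  B2: | IN={} | OUT={b*d}
  B3: | IN={b*d} | OUT={}
  B4: | IN={} | OUT={a*a}
  B5: | IN={a*a} | OUT={b+e}
  B6: | IN={} | OUT={b+c}
  B7: | IN={b+c} | OUT={b+c}

Merge at B7: IN[B7] = OUT[B6] = {b+c}
Applying B7's transfer function to that IN value gives OUT[B7] (row B7 above).

Answer: {b+c}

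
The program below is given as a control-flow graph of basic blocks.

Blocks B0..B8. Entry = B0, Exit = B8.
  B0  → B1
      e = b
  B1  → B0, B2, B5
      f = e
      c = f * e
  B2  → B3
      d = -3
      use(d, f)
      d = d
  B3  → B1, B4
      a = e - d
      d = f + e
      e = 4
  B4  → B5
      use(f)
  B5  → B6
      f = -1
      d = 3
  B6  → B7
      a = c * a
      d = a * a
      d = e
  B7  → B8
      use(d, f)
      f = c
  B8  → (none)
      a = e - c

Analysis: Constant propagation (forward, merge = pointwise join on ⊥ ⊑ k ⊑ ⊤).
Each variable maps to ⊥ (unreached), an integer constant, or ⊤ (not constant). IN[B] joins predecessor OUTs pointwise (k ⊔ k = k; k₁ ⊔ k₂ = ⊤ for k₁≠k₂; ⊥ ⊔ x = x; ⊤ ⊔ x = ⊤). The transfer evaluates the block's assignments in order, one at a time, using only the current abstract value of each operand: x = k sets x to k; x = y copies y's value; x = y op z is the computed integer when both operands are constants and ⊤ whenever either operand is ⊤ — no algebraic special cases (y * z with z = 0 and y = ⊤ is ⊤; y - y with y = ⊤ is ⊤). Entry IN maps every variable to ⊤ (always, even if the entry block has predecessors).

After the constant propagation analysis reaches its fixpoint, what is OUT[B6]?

Answer: {a: ⊤, b: ⊤, c: ⊤, d: ⊤, e: ⊤, f: -1}

Working:
Converged values:
  B0: | IN=(all ⊤) | OUT=(all ⊤)
  B1: | IN=(all ⊤) | OUT=(all ⊤)
  B2: | IN=(all ⊤) | OUT={d:-3; rest ⊤}
  B3: | IN={d:-3; rest ⊤} | OUT={e:4; rest ⊤}
  B4: | IN={e:4; rest ⊤} | OUT={e:4; rest ⊤}
  B5: | IN=(all ⊤) | OUT={d:3, f:-1; rest ⊤}
  B6: | IN={d:3, f:-1; rest ⊤} | OUT={f:-1; rest ⊤}
  B7: | IN={f:-1; rest ⊤} | OUT=(all ⊤)
  B8: | IN=(all ⊤) | OUT=(all ⊤)

Merge at B6: IN[B6] = OUT[B5] = {a: ⊤, b: ⊤, c: ⊤, d: 3, e: ⊤, f: -1}
Applying B6's transfer function to that IN value gives OUT[B6] (row B6 above).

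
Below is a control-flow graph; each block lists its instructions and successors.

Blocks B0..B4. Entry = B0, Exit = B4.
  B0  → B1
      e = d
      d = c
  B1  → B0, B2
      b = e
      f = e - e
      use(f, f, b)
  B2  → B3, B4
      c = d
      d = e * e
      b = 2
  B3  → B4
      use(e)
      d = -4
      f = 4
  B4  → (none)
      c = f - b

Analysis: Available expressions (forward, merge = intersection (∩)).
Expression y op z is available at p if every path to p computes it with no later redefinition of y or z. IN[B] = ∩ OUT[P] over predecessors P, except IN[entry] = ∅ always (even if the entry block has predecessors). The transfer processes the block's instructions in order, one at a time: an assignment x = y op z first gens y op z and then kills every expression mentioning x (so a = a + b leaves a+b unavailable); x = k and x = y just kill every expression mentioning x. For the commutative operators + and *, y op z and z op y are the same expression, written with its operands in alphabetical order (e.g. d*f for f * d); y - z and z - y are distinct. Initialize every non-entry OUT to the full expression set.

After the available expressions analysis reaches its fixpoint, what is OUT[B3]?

Answer: {e*e, e-e}

Working:
Fixpoint table:
  B0:   IN={}   OUT={}
  B1:   IN={}   OUT={e-e}
  B2:   IN={e-e}   OUT={e*e, e-e}
  B3:   IN={e*e, e-e}   OUT={e*e, e-e}
  B4:   IN={e*e, e-e}   OUT={e*e, e-e, f-b}

Merge at B3: IN[B3] = OUT[B2] = {e*e, e-e}
Applying B3's transfer function to that IN value gives OUT[B3] (row B3 above).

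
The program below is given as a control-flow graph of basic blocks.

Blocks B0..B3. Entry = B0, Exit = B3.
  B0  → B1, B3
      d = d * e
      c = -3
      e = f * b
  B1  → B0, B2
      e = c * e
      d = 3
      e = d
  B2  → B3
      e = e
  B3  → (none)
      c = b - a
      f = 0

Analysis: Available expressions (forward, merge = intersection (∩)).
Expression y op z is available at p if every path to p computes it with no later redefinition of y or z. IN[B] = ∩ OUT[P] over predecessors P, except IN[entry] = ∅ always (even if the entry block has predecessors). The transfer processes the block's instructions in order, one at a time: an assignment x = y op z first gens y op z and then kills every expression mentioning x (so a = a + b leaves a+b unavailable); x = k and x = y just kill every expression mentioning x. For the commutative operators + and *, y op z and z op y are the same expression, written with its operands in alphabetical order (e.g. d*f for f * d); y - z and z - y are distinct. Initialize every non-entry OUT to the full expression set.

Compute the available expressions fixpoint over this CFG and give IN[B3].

Answer: {b*f}

Trace:
Fixpoint table:
  B0:   IN={}   OUT={b*f}
  B1:   IN={b*f}   OUT={b*f}
  B2:   IN={b*f}   OUT={b*f}
  B3:   IN={b*f}   OUT={b-a}

Merge at B3: IN[B3] = OUT[B0] ∩ OUT[B2] = {b*f}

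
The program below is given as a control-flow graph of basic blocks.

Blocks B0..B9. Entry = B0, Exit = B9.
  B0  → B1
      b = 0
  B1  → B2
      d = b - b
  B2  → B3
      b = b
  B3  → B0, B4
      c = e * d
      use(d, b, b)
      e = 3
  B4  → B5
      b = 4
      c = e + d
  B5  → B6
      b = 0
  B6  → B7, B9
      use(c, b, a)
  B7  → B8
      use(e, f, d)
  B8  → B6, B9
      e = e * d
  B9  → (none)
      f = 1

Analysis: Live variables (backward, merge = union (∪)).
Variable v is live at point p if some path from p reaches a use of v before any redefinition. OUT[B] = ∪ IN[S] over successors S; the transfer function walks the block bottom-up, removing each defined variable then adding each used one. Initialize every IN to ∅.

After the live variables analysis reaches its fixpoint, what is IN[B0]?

Answer: {a, e, f}

Trace:
Converged values:
  B0: | IN={a, e, f} | OUT={a, b, e, f}
  B1: | IN={a, b, e, f} | OUT={a, b, d, e, f}
  B2: | IN={a, b, d, e, f} | OUT={a, b, d, e, f}
  B3: | IN={a, b, d, e, f} | OUT={a, d, e, f}
  B4: | IN={a, d, e, f} | OUT={a, c, d, e, f}
  B5: | IN={a, c, d, e, f} | OUT={a, b, c, d, e, f}
  B6: | IN={a, b, c, d, e, f} | OUT={a, b, c, d, e, f}
  B7: | IN={a, b, c, d, e, f} | OUT={a, b, c, d, e, f}
  B8: | IN={a, b, c, d, e, f} | OUT={a, b, c, d, e, f}
  B9: | IN={} | OUT={}

Merge at B0: OUT[B0] = IN[B1] = {a, b, e, f}
Applying B0's transfer function to that OUT value gives IN[B0] (row B0 above).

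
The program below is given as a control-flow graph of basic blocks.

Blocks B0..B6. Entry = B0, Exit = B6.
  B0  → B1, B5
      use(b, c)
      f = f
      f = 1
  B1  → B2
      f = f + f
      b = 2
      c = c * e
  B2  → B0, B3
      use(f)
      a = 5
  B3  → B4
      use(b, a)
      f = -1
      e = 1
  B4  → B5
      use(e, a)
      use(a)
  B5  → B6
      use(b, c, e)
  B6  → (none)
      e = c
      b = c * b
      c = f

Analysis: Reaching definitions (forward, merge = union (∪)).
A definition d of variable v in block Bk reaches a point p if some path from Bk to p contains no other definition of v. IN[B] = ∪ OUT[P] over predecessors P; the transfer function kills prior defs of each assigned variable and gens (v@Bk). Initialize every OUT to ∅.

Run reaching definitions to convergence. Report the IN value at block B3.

Answer: {a@B2, b@B1, c@B1, f@B1}

Trace:
Converged values:
  B0: | IN={a@B2, b@B1, c@B1, f@B1} | OUT={a@B2, b@B1, c@B1, f@B0}
  B1: | IN={a@B2, b@B1, c@B1, f@B0} | OUT={a@B2, b@B1, c@B1, f@B1}
  B2: | IN={a@B2, b@B1, c@B1, f@B1} | OUT={a@B2, b@B1, c@B1, f@B1}
  B3: | IN={a@B2, b@B1, c@B1, f@B1} | OUT={a@B2, b@B1, c@B1, e@B3, f@B3}
  B4: | IN={a@B2, b@B1, c@B1, e@B3, f@B3} | OUT={a@B2, b@B1, c@B1, e@B3, f@B3}
  B5: | IN={a@B2, b@B1, c@B1, e@B3, f@B0, f@B3} | OUT={a@B2, b@B1, c@B1, e@B3, f@B0, f@B3}
  B6: | IN={a@B2, b@B1, c@B1, e@B3, f@B0, f@B3} | OUT={a@B2, b@B6, c@B6, e@B6, f@B0, f@B3}

Merge at B3: IN[B3] = OUT[B2] = {a@B2, b@B1, c@B1, f@B1}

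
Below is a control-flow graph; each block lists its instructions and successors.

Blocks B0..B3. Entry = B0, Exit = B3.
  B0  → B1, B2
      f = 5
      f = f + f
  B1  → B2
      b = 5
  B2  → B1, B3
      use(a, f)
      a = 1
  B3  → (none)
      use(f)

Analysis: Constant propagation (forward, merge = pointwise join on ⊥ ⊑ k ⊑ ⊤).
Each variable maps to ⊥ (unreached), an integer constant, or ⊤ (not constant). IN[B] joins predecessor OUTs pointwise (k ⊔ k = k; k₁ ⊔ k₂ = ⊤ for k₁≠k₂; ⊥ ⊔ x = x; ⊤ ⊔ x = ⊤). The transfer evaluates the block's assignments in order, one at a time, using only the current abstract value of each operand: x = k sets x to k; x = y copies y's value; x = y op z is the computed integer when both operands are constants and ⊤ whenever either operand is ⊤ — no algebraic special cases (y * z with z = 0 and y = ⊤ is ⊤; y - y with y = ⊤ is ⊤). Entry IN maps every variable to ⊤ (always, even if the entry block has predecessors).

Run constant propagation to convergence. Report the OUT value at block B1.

Per-block solution:
  B0:   IN=(all ⊤)   OUT={f:10; rest ⊤}
  B1:   IN={f:10; rest ⊤}   OUT={b:5, f:10; rest ⊤}
  B2:   IN={f:10; rest ⊤}   OUT={a:1, f:10; rest ⊤}
  B3:   IN={a:1, f:10; rest ⊤}   OUT={a:1, f:10; rest ⊤}

Merge at B1: IN[B1] = OUT[B0] ⊔ OUT[B2] = {a: ⊤, b: ⊤, c: ⊤, d: ⊤, e: ⊤, f: 10}
Applying B1's transfer function to that IN value gives OUT[B1] (row B1 above).

Answer: {a: ⊤, b: 5, c: ⊤, d: ⊤, e: ⊤, f: 10}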